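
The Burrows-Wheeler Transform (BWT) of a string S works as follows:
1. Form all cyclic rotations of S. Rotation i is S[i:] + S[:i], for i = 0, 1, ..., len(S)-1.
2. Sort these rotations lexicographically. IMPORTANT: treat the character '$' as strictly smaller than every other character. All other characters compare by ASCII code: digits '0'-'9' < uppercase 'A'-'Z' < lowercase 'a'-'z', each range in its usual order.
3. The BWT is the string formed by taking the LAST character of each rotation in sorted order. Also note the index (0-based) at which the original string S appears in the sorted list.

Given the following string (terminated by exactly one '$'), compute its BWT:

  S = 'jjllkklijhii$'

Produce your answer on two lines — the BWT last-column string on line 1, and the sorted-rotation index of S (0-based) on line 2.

Answer: ijihli$jlkklj
6

Derivation:
All 13 rotations (rotation i = S[i:]+S[:i]):
  rot[0] = jjllkklijhii$
  rot[1] = jllkklijhii$j
  rot[2] = llkklijhii$jj
  rot[3] = lkklijhii$jjl
  rot[4] = kklijhii$jjll
  rot[5] = klijhii$jjllk
  rot[6] = lijhii$jjllkk
  rot[7] = ijhii$jjllkkl
  rot[8] = jhii$jjllkkli
  rot[9] = hii$jjllkklij
  rot[10] = ii$jjllkklijh
  rot[11] = i$jjllkklijhi
  rot[12] = $jjllkklijhii
Sorted (with $ < everything):
  sorted[0] = $jjllkklijhii  (last char: 'i')
  sorted[1] = hii$jjllkklij  (last char: 'j')
  sorted[2] = i$jjllkklijhi  (last char: 'i')
  sorted[3] = ii$jjllkklijh  (last char: 'h')
  sorted[4] = ijhii$jjllkkl  (last char: 'l')
  sorted[5] = jhii$jjllkkli  (last char: 'i')
  sorted[6] = jjllkklijhii$  (last char: '$')
  sorted[7] = jllkklijhii$j  (last char: 'j')
  sorted[8] = kklijhii$jjll  (last char: 'l')
  sorted[9] = klijhii$jjllk  (last char: 'k')
  sorted[10] = lijhii$jjllkk  (last char: 'k')
  sorted[11] = lkklijhii$jjl  (last char: 'l')
  sorted[12] = llkklijhii$jj  (last char: 'j')
Last column: ijihli$jlkklj
Original string S is at sorted index 6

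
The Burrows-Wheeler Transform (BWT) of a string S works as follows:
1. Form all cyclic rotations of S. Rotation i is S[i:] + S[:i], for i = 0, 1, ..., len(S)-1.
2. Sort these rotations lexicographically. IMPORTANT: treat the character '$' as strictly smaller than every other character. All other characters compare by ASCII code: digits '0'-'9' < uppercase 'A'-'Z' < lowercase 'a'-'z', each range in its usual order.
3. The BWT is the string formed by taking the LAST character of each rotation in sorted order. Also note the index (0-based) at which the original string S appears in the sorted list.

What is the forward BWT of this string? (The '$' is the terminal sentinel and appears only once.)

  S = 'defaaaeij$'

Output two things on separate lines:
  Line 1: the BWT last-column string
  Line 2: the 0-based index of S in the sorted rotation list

All 10 rotations (rotation i = S[i:]+S[:i]):
  rot[0] = defaaaeij$
  rot[1] = efaaaeij$d
  rot[2] = faaaeij$de
  rot[3] = aaaeij$def
  rot[4] = aaeij$defa
  rot[5] = aeij$defaa
  rot[6] = eij$defaaa
  rot[7] = ij$defaaae
  rot[8] = j$defaaaei
  rot[9] = $defaaaeij
Sorted (with $ < everything):
  sorted[0] = $defaaaeij  (last char: 'j')
  sorted[1] = aaaeij$def  (last char: 'f')
  sorted[2] = aaeij$defa  (last char: 'a')
  sorted[3] = aeij$defaa  (last char: 'a')
  sorted[4] = defaaaeij$  (last char: '$')
  sorted[5] = efaaaeij$d  (last char: 'd')
  sorted[6] = eij$defaaa  (last char: 'a')
  sorted[7] = faaaeij$de  (last char: 'e')
  sorted[8] = ij$defaaae  (last char: 'e')
  sorted[9] = j$defaaaei  (last char: 'i')
Last column: jfaa$daeei
Original string S is at sorted index 4

Answer: jfaa$daeei
4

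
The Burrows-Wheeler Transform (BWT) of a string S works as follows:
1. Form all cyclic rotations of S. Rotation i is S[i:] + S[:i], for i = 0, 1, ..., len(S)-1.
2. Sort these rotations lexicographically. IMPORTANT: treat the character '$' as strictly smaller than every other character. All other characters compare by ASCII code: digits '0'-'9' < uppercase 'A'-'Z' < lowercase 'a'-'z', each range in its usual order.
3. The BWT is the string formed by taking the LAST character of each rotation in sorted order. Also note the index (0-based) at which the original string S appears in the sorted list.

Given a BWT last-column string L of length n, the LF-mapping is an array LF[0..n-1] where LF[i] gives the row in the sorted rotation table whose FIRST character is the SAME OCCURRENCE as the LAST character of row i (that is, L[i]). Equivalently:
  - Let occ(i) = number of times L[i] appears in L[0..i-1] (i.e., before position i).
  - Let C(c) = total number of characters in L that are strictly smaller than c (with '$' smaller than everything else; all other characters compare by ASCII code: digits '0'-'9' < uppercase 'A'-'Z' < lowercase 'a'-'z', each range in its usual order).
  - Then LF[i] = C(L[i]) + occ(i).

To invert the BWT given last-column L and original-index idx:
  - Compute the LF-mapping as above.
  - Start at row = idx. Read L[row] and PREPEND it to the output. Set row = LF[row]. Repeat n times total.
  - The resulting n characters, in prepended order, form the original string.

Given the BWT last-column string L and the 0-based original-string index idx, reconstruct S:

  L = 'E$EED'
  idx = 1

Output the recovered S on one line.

Answer: DEEE$

Derivation:
LF mapping: 2 0 3 4 1
Walk LF starting at row 1, prepending L[row]:
  step 1: row=1, L[1]='$', prepend. Next row=LF[1]=0
  step 2: row=0, L[0]='E', prepend. Next row=LF[0]=2
  step 3: row=2, L[2]='E', prepend. Next row=LF[2]=3
  step 4: row=3, L[3]='E', prepend. Next row=LF[3]=4
  step 5: row=4, L[4]='D', prepend. Next row=LF[4]=1
Reversed output: DEEE$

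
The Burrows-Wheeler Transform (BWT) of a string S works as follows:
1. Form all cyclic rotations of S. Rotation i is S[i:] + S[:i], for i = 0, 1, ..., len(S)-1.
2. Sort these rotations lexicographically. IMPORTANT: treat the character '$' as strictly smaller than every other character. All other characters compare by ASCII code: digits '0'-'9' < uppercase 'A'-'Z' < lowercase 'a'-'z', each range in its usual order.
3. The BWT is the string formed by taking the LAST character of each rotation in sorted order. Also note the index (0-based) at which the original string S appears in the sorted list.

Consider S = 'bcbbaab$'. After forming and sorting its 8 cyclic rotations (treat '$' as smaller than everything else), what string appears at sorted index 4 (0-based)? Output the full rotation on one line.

All 8 rotations (rotation i = S[i:]+S[:i]):
  rot[0] = bcbbaab$
  rot[1] = cbbaab$b
  rot[2] = bbaab$bc
  rot[3] = baab$bcb
  rot[4] = aab$bcbb
  rot[5] = ab$bcbba
  rot[6] = b$bcbbaa
  rot[7] = $bcbbaab
Sorted (with $ < everything):
  sorted[0] = $bcbbaab
  sorted[1] = aab$bcbb
  sorted[2] = ab$bcbba
  sorted[3] = b$bcbbaa
  sorted[4] = baab$bcb
  sorted[5] = bbaab$bc
  sorted[6] = bcbbaab$
  sorted[7] = cbbaab$b
sorted[4] = baab$bcb

Answer: baab$bcb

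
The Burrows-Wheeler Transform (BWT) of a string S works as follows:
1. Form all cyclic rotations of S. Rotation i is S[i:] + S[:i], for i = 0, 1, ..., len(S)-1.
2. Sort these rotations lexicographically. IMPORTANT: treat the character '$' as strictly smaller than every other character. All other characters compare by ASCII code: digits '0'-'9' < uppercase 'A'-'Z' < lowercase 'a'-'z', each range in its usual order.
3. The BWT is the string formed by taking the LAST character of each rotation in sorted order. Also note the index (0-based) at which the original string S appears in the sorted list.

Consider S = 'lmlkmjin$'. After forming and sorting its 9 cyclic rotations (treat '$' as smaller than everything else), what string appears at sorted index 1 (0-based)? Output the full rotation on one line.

Answer: in$lmlkmj

Derivation:
All 9 rotations (rotation i = S[i:]+S[:i]):
  rot[0] = lmlkmjin$
  rot[1] = mlkmjin$l
  rot[2] = lkmjin$lm
  rot[3] = kmjin$lml
  rot[4] = mjin$lmlk
  rot[5] = jin$lmlkm
  rot[6] = in$lmlkmj
  rot[7] = n$lmlkmji
  rot[8] = $lmlkmjin
Sorted (with $ < everything):
  sorted[0] = $lmlkmjin
  sorted[1] = in$lmlkmj
  sorted[2] = jin$lmlkm
  sorted[3] = kmjin$lml
  sorted[4] = lkmjin$lm
  sorted[5] = lmlkmjin$
  sorted[6] = mjin$lmlk
  sorted[7] = mlkmjin$l
  sorted[8] = n$lmlkmji
sorted[1] = in$lmlkmj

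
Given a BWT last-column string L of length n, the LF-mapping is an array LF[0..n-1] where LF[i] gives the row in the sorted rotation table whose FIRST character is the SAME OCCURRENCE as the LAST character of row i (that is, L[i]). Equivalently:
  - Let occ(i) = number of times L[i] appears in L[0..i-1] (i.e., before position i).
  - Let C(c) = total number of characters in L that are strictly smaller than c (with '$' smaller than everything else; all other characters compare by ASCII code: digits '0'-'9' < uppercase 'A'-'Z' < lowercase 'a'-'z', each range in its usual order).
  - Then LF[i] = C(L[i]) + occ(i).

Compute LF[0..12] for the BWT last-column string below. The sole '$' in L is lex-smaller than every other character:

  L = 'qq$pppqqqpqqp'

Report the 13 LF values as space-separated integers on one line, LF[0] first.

Answer: 6 7 0 1 2 3 8 9 10 4 11 12 5

Derivation:
Char counts: '$':1, 'p':5, 'q':7
C (first-col start): C('$')=0, C('p')=1, C('q')=6
L[0]='q': occ=0, LF[0]=C('q')+0=6+0=6
L[1]='q': occ=1, LF[1]=C('q')+1=6+1=7
L[2]='$': occ=0, LF[2]=C('$')+0=0+0=0
L[3]='p': occ=0, LF[3]=C('p')+0=1+0=1
L[4]='p': occ=1, LF[4]=C('p')+1=1+1=2
L[5]='p': occ=2, LF[5]=C('p')+2=1+2=3
L[6]='q': occ=2, LF[6]=C('q')+2=6+2=8
L[7]='q': occ=3, LF[7]=C('q')+3=6+3=9
L[8]='q': occ=4, LF[8]=C('q')+4=6+4=10
L[9]='p': occ=3, LF[9]=C('p')+3=1+3=4
L[10]='q': occ=5, LF[10]=C('q')+5=6+5=11
L[11]='q': occ=6, LF[11]=C('q')+6=6+6=12
L[12]='p': occ=4, LF[12]=C('p')+4=1+4=5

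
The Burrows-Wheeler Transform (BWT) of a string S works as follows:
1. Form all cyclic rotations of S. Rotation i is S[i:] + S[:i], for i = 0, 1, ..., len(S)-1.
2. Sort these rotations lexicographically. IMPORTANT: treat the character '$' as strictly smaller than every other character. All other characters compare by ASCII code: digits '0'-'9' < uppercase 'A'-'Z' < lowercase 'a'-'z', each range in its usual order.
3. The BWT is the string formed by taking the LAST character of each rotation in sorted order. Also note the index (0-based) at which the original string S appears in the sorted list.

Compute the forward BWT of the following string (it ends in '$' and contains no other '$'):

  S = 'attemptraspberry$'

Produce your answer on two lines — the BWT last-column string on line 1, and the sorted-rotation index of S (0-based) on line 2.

All 17 rotations (rotation i = S[i:]+S[:i]):
  rot[0] = attemptraspberry$
  rot[1] = ttemptraspberry$a
  rot[2] = temptraspberry$at
  rot[3] = emptraspberry$att
  rot[4] = mptraspberry$atte
  rot[5] = ptraspberry$attem
  rot[6] = traspberry$attemp
  rot[7] = raspberry$attempt
  rot[8] = aspberry$attemptr
  rot[9] = spberry$attemptra
  rot[10] = pberry$attemptras
  rot[11] = berry$attemptrasp
  rot[12] = erry$attemptraspb
  rot[13] = rry$attemptraspbe
  rot[14] = ry$attemptraspber
  rot[15] = y$attemptraspberr
  rot[16] = $attemptraspberry
Sorted (with $ < everything):
  sorted[0] = $attemptraspberry  (last char: 'y')
  sorted[1] = aspberry$attemptr  (last char: 'r')
  sorted[2] = attemptraspberry$  (last char: '$')
  sorted[3] = berry$attemptrasp  (last char: 'p')
  sorted[4] = emptraspberry$att  (last char: 't')
  sorted[5] = erry$attemptraspb  (last char: 'b')
  sorted[6] = mptraspberry$atte  (last char: 'e')
  sorted[7] = pberry$attemptras  (last char: 's')
  sorted[8] = ptraspberry$attem  (last char: 'm')
  sorted[9] = raspberry$attempt  (last char: 't')
  sorted[10] = rry$attemptraspbe  (last char: 'e')
  sorted[11] = ry$attemptraspber  (last char: 'r')
  sorted[12] = spberry$attemptra  (last char: 'a')
  sorted[13] = temptraspberry$at  (last char: 't')
  sorted[14] = traspberry$attemp  (last char: 'p')
  sorted[15] = ttemptraspberry$a  (last char: 'a')
  sorted[16] = y$attemptraspberr  (last char: 'r')
Last column: yr$ptbesmteratpar
Original string S is at sorted index 2

Answer: yr$ptbesmteratpar
2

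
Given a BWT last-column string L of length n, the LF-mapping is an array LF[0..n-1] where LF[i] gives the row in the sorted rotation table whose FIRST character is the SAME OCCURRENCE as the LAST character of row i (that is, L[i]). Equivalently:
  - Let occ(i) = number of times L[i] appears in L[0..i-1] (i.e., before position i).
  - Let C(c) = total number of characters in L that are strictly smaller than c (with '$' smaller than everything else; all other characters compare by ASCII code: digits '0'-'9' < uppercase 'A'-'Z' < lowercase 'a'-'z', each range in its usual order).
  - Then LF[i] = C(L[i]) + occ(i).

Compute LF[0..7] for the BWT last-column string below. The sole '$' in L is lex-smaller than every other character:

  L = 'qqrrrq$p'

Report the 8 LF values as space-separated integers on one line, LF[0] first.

Char counts: '$':1, 'p':1, 'q':3, 'r':3
C (first-col start): C('$')=0, C('p')=1, C('q')=2, C('r')=5
L[0]='q': occ=0, LF[0]=C('q')+0=2+0=2
L[1]='q': occ=1, LF[1]=C('q')+1=2+1=3
L[2]='r': occ=0, LF[2]=C('r')+0=5+0=5
L[3]='r': occ=1, LF[3]=C('r')+1=5+1=6
L[4]='r': occ=2, LF[4]=C('r')+2=5+2=7
L[5]='q': occ=2, LF[5]=C('q')+2=2+2=4
L[6]='$': occ=0, LF[6]=C('$')+0=0+0=0
L[7]='p': occ=0, LF[7]=C('p')+0=1+0=1

Answer: 2 3 5 6 7 4 0 1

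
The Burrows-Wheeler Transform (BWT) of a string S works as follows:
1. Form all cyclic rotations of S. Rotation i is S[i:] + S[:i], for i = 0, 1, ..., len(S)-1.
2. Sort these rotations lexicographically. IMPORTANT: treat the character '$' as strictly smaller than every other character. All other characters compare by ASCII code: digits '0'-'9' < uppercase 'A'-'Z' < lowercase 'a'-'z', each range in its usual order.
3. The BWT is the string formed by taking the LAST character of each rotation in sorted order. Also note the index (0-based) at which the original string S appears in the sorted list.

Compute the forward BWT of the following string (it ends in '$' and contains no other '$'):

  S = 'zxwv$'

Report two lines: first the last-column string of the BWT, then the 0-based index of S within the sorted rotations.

All 5 rotations (rotation i = S[i:]+S[:i]):
  rot[0] = zxwv$
  rot[1] = xwv$z
  rot[2] = wv$zx
  rot[3] = v$zxw
  rot[4] = $zxwv
Sorted (with $ < everything):
  sorted[0] = $zxwv  (last char: 'v')
  sorted[1] = v$zxw  (last char: 'w')
  sorted[2] = wv$zx  (last char: 'x')
  sorted[3] = xwv$z  (last char: 'z')
  sorted[4] = zxwv$  (last char: '$')
Last column: vwxz$
Original string S is at sorted index 4

Answer: vwxz$
4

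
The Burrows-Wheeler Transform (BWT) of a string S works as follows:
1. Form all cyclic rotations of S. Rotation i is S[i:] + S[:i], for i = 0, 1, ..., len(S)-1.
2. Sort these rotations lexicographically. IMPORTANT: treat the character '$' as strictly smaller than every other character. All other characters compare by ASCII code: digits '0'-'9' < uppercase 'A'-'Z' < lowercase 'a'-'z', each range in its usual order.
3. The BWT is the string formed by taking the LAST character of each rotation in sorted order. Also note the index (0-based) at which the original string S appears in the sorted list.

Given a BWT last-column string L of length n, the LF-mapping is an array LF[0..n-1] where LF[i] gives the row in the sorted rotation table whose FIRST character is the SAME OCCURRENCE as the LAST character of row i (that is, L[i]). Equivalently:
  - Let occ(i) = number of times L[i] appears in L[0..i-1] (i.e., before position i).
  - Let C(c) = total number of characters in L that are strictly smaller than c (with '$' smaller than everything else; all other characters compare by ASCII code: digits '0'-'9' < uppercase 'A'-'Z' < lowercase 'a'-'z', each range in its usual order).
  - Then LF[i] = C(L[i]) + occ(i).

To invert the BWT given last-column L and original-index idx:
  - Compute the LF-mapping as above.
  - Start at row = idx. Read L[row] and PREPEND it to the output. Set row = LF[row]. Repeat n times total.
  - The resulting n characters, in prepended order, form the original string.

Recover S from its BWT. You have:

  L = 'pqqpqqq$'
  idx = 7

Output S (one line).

Answer: qqqqpqp$

Derivation:
LF mapping: 1 3 4 2 5 6 7 0
Walk LF starting at row 7, prepending L[row]:
  step 1: row=7, L[7]='$', prepend. Next row=LF[7]=0
  step 2: row=0, L[0]='p', prepend. Next row=LF[0]=1
  step 3: row=1, L[1]='q', prepend. Next row=LF[1]=3
  step 4: row=3, L[3]='p', prepend. Next row=LF[3]=2
  step 5: row=2, L[2]='q', prepend. Next row=LF[2]=4
  step 6: row=4, L[4]='q', prepend. Next row=LF[4]=5
  step 7: row=5, L[5]='q', prepend. Next row=LF[5]=6
  step 8: row=6, L[6]='q', prepend. Next row=LF[6]=7
Reversed output: qqqqpqp$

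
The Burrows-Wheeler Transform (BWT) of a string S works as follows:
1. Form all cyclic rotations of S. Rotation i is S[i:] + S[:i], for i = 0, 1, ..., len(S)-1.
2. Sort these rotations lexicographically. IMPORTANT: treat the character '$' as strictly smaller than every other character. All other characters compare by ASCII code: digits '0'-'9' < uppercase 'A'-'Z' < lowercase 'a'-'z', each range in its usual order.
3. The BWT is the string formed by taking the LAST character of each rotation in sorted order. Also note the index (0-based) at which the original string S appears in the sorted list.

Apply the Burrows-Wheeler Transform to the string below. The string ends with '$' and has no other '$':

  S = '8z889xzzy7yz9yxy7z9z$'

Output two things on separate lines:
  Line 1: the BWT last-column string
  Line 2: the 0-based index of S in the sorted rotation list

All 21 rotations (rotation i = S[i:]+S[:i]):
  rot[0] = 8z889xzzy7yz9yxy7z9z$
  rot[1] = z889xzzy7yz9yxy7z9z$8
  rot[2] = 889xzzy7yz9yxy7z9z$8z
  rot[3] = 89xzzy7yz9yxy7z9z$8z8
  rot[4] = 9xzzy7yz9yxy7z9z$8z88
  rot[5] = xzzy7yz9yxy7z9z$8z889
  rot[6] = zzy7yz9yxy7z9z$8z889x
  rot[7] = zy7yz9yxy7z9z$8z889xz
  rot[8] = y7yz9yxy7z9z$8z889xzz
  rot[9] = 7yz9yxy7z9z$8z889xzzy
  rot[10] = yz9yxy7z9z$8z889xzzy7
  rot[11] = z9yxy7z9z$8z889xzzy7y
  rot[12] = 9yxy7z9z$8z889xzzy7yz
  rot[13] = yxy7z9z$8z889xzzy7yz9
  rot[14] = xy7z9z$8z889xzzy7yz9y
  rot[15] = y7z9z$8z889xzzy7yz9yx
  rot[16] = 7z9z$8z889xzzy7yz9yxy
  rot[17] = z9z$8z889xzzy7yz9yxy7
  rot[18] = 9z$8z889xzzy7yz9yxy7z
  rot[19] = z$8z889xzzy7yz9yxy7z9
  rot[20] = $8z889xzzy7yz9yxy7z9z
Sorted (with $ < everything):
  sorted[0] = $8z889xzzy7yz9yxy7z9z  (last char: 'z')
  sorted[1] = 7yz9yxy7z9z$8z889xzzy  (last char: 'y')
  sorted[2] = 7z9z$8z889xzzy7yz9yxy  (last char: 'y')
  sorted[3] = 889xzzy7yz9yxy7z9z$8z  (last char: 'z')
  sorted[4] = 89xzzy7yz9yxy7z9z$8z8  (last char: '8')
  sorted[5] = 8z889xzzy7yz9yxy7z9z$  (last char: '$')
  sorted[6] = 9xzzy7yz9yxy7z9z$8z88  (last char: '8')
  sorted[7] = 9yxy7z9z$8z889xzzy7yz  (last char: 'z')
  sorted[8] = 9z$8z889xzzy7yz9yxy7z  (last char: 'z')
  sorted[9] = xy7z9z$8z889xzzy7yz9y  (last char: 'y')
  sorted[10] = xzzy7yz9yxy7z9z$8z889  (last char: '9')
  sorted[11] = y7yz9yxy7z9z$8z889xzz  (last char: 'z')
  sorted[12] = y7z9z$8z889xzzy7yz9yx  (last char: 'x')
  sorted[13] = yxy7z9z$8z889xzzy7yz9  (last char: '9')
  sorted[14] = yz9yxy7z9z$8z889xzzy7  (last char: '7')
  sorted[15] = z$8z889xzzy7yz9yxy7z9  (last char: '9')
  sorted[16] = z889xzzy7yz9yxy7z9z$8  (last char: '8')
  sorted[17] = z9yxy7z9z$8z889xzzy7y  (last char: 'y')
  sorted[18] = z9z$8z889xzzy7yz9yxy7  (last char: '7')
  sorted[19] = zy7yz9yxy7z9z$8z889xz  (last char: 'z')
  sorted[20] = zzy7yz9yxy7z9z$8z889x  (last char: 'x')
Last column: zyyz8$8zzy9zx9798y7zx
Original string S is at sorted index 5

Answer: zyyz8$8zzy9zx9798y7zx
5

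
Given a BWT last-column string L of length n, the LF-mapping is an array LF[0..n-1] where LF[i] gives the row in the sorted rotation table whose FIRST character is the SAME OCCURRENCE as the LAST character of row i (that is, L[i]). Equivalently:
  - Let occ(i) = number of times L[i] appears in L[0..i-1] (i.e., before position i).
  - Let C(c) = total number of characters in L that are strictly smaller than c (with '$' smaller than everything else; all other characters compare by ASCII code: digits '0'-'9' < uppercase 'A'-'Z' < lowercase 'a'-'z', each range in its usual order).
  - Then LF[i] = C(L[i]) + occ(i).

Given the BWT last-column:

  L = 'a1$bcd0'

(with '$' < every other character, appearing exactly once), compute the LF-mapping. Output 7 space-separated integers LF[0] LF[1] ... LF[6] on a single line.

Char counts: '$':1, '0':1, '1':1, 'a':1, 'b':1, 'c':1, 'd':1
C (first-col start): C('$')=0, C('0')=1, C('1')=2, C('a')=3, C('b')=4, C('c')=5, C('d')=6
L[0]='a': occ=0, LF[0]=C('a')+0=3+0=3
L[1]='1': occ=0, LF[1]=C('1')+0=2+0=2
L[2]='$': occ=0, LF[2]=C('$')+0=0+0=0
L[3]='b': occ=0, LF[3]=C('b')+0=4+0=4
L[4]='c': occ=0, LF[4]=C('c')+0=5+0=5
L[5]='d': occ=0, LF[5]=C('d')+0=6+0=6
L[6]='0': occ=0, LF[6]=C('0')+0=1+0=1

Answer: 3 2 0 4 5 6 1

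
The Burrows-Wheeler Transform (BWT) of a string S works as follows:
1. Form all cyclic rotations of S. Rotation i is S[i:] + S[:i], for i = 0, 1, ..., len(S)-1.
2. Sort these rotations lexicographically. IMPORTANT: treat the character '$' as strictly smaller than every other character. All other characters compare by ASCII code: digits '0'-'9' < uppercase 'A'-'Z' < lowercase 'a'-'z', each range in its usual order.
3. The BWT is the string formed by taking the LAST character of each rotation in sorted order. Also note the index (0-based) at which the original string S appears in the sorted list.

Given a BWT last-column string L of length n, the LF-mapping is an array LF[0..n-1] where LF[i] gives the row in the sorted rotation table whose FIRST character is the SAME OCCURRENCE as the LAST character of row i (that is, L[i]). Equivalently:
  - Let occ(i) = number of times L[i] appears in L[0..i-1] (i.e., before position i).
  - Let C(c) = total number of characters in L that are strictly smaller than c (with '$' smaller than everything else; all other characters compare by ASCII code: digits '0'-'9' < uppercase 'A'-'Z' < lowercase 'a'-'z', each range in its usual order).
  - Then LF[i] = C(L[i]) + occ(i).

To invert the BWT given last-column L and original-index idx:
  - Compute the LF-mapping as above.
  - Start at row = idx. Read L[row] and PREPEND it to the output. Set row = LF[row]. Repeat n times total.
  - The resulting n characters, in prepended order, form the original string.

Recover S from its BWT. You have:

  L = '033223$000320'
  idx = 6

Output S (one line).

LF mapping: 1 9 10 6 7 11 0 2 3 4 12 8 5
Walk LF starting at row 6, prepending L[row]:
  step 1: row=6, L[6]='$', prepend. Next row=LF[6]=0
  step 2: row=0, L[0]='0', prepend. Next row=LF[0]=1
  step 3: row=1, L[1]='3', prepend. Next row=LF[1]=9
  step 4: row=9, L[9]='0', prepend. Next row=LF[9]=4
  step 5: row=4, L[4]='2', prepend. Next row=LF[4]=7
  step 6: row=7, L[7]='0', prepend. Next row=LF[7]=2
  step 7: row=2, L[2]='3', prepend. Next row=LF[2]=10
  step 8: row=10, L[10]='3', prepend. Next row=LF[10]=12
  step 9: row=12, L[12]='0', prepend. Next row=LF[12]=5
  step 10: row=5, L[5]='3', prepend. Next row=LF[5]=11
  step 11: row=11, L[11]='2', prepend. Next row=LF[11]=8
  step 12: row=8, L[8]='0', prepend. Next row=LF[8]=3
  step 13: row=3, L[3]='2', prepend. Next row=LF[3]=6
Reversed output: 202303302030$

Answer: 202303302030$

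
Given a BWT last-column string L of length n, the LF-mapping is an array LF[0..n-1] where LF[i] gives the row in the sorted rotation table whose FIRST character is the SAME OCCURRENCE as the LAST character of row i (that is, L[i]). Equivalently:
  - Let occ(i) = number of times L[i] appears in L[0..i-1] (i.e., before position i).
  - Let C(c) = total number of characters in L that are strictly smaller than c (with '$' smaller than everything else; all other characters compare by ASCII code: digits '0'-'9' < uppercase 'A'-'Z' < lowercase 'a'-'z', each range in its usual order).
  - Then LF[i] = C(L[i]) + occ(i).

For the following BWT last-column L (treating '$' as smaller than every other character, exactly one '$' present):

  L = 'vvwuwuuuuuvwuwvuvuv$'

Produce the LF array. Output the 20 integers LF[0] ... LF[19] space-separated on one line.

Answer: 10 11 16 1 17 2 3 4 5 6 12 18 7 19 13 8 14 9 15 0

Derivation:
Char counts: '$':1, 'u':9, 'v':6, 'w':4
C (first-col start): C('$')=0, C('u')=1, C('v')=10, C('w')=16
L[0]='v': occ=0, LF[0]=C('v')+0=10+0=10
L[1]='v': occ=1, LF[1]=C('v')+1=10+1=11
L[2]='w': occ=0, LF[2]=C('w')+0=16+0=16
L[3]='u': occ=0, LF[3]=C('u')+0=1+0=1
L[4]='w': occ=1, LF[4]=C('w')+1=16+1=17
L[5]='u': occ=1, LF[5]=C('u')+1=1+1=2
L[6]='u': occ=2, LF[6]=C('u')+2=1+2=3
L[7]='u': occ=3, LF[7]=C('u')+3=1+3=4
L[8]='u': occ=4, LF[8]=C('u')+4=1+4=5
L[9]='u': occ=5, LF[9]=C('u')+5=1+5=6
L[10]='v': occ=2, LF[10]=C('v')+2=10+2=12
L[11]='w': occ=2, LF[11]=C('w')+2=16+2=18
L[12]='u': occ=6, LF[12]=C('u')+6=1+6=7
L[13]='w': occ=3, LF[13]=C('w')+3=16+3=19
L[14]='v': occ=3, LF[14]=C('v')+3=10+3=13
L[15]='u': occ=7, LF[15]=C('u')+7=1+7=8
L[16]='v': occ=4, LF[16]=C('v')+4=10+4=14
L[17]='u': occ=8, LF[17]=C('u')+8=1+8=9
L[18]='v': occ=5, LF[18]=C('v')+5=10+5=15
L[19]='$': occ=0, LF[19]=C('$')+0=0+0=0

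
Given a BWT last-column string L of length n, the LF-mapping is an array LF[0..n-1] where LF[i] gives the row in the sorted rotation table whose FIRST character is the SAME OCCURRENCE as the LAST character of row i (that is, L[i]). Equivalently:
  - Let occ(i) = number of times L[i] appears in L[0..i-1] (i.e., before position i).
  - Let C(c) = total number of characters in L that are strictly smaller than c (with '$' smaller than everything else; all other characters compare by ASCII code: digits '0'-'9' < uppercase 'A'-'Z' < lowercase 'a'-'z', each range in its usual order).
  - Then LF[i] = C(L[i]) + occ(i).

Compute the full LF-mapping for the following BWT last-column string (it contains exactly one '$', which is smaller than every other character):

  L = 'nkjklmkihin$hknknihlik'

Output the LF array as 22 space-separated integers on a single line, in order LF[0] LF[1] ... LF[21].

Answer: 18 9 8 10 15 17 11 4 1 5 19 0 2 12 20 13 21 6 3 16 7 14

Derivation:
Char counts: '$':1, 'h':3, 'i':4, 'j':1, 'k':6, 'l':2, 'm':1, 'n':4
C (first-col start): C('$')=0, C('h')=1, C('i')=4, C('j')=8, C('k')=9, C('l')=15, C('m')=17, C('n')=18
L[0]='n': occ=0, LF[0]=C('n')+0=18+0=18
L[1]='k': occ=0, LF[1]=C('k')+0=9+0=9
L[2]='j': occ=0, LF[2]=C('j')+0=8+0=8
L[3]='k': occ=1, LF[3]=C('k')+1=9+1=10
L[4]='l': occ=0, LF[4]=C('l')+0=15+0=15
L[5]='m': occ=0, LF[5]=C('m')+0=17+0=17
L[6]='k': occ=2, LF[6]=C('k')+2=9+2=11
L[7]='i': occ=0, LF[7]=C('i')+0=4+0=4
L[8]='h': occ=0, LF[8]=C('h')+0=1+0=1
L[9]='i': occ=1, LF[9]=C('i')+1=4+1=5
L[10]='n': occ=1, LF[10]=C('n')+1=18+1=19
L[11]='$': occ=0, LF[11]=C('$')+0=0+0=0
L[12]='h': occ=1, LF[12]=C('h')+1=1+1=2
L[13]='k': occ=3, LF[13]=C('k')+3=9+3=12
L[14]='n': occ=2, LF[14]=C('n')+2=18+2=20
L[15]='k': occ=4, LF[15]=C('k')+4=9+4=13
L[16]='n': occ=3, LF[16]=C('n')+3=18+3=21
L[17]='i': occ=2, LF[17]=C('i')+2=4+2=6
L[18]='h': occ=2, LF[18]=C('h')+2=1+2=3
L[19]='l': occ=1, LF[19]=C('l')+1=15+1=16
L[20]='i': occ=3, LF[20]=C('i')+3=4+3=7
L[21]='k': occ=5, LF[21]=C('k')+5=9+5=14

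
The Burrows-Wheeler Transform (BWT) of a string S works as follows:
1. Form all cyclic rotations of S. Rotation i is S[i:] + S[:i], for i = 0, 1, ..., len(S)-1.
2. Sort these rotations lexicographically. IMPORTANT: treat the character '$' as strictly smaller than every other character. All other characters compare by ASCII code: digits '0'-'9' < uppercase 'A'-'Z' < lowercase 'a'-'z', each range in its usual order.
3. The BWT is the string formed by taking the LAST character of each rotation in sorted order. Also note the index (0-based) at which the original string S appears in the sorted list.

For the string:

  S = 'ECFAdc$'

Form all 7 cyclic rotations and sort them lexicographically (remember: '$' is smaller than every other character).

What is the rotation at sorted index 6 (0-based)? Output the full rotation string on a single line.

All 7 rotations (rotation i = S[i:]+S[:i]):
  rot[0] = ECFAdc$
  rot[1] = CFAdc$E
  rot[2] = FAdc$EC
  rot[3] = Adc$ECF
  rot[4] = dc$ECFA
  rot[5] = c$ECFAd
  rot[6] = $ECFAdc
Sorted (with $ < everything):
  sorted[0] = $ECFAdc
  sorted[1] = Adc$ECF
  sorted[2] = CFAdc$E
  sorted[3] = ECFAdc$
  sorted[4] = FAdc$EC
  sorted[5] = c$ECFAd
  sorted[6] = dc$ECFA
sorted[6] = dc$ECFA

Answer: dc$ECFA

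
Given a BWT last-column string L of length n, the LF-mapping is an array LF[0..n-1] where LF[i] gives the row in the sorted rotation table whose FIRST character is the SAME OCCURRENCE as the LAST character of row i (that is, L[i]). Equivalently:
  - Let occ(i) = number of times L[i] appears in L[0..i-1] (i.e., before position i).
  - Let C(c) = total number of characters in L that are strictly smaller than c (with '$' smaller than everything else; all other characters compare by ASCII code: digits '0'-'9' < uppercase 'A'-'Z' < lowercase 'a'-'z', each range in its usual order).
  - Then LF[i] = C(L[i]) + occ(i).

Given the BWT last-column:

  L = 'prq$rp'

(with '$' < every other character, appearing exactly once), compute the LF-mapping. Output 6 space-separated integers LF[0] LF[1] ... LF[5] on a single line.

Answer: 1 4 3 0 5 2

Derivation:
Char counts: '$':1, 'p':2, 'q':1, 'r':2
C (first-col start): C('$')=0, C('p')=1, C('q')=3, C('r')=4
L[0]='p': occ=0, LF[0]=C('p')+0=1+0=1
L[1]='r': occ=0, LF[1]=C('r')+0=4+0=4
L[2]='q': occ=0, LF[2]=C('q')+0=3+0=3
L[3]='$': occ=0, LF[3]=C('$')+0=0+0=0
L[4]='r': occ=1, LF[4]=C('r')+1=4+1=5
L[5]='p': occ=1, LF[5]=C('p')+1=1+1=2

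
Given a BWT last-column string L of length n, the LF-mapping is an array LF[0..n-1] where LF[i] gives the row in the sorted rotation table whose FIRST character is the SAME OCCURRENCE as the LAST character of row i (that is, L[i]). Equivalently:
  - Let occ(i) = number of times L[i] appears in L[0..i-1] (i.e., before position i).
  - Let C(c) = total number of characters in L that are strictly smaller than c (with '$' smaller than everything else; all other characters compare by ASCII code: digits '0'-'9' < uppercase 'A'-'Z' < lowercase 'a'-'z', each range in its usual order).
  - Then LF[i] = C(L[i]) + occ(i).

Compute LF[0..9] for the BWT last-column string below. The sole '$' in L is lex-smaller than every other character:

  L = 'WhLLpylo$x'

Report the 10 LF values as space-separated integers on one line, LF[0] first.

Char counts: '$':1, 'L':2, 'W':1, 'h':1, 'l':1, 'o':1, 'p':1, 'x':1, 'y':1
C (first-col start): C('$')=0, C('L')=1, C('W')=3, C('h')=4, C('l')=5, C('o')=6, C('p')=7, C('x')=8, C('y')=9
L[0]='W': occ=0, LF[0]=C('W')+0=3+0=3
L[1]='h': occ=0, LF[1]=C('h')+0=4+0=4
L[2]='L': occ=0, LF[2]=C('L')+0=1+0=1
L[3]='L': occ=1, LF[3]=C('L')+1=1+1=2
L[4]='p': occ=0, LF[4]=C('p')+0=7+0=7
L[5]='y': occ=0, LF[5]=C('y')+0=9+0=9
L[6]='l': occ=0, LF[6]=C('l')+0=5+0=5
L[7]='o': occ=0, LF[7]=C('o')+0=6+0=6
L[8]='$': occ=0, LF[8]=C('$')+0=0+0=0
L[9]='x': occ=0, LF[9]=C('x')+0=8+0=8

Answer: 3 4 1 2 7 9 5 6 0 8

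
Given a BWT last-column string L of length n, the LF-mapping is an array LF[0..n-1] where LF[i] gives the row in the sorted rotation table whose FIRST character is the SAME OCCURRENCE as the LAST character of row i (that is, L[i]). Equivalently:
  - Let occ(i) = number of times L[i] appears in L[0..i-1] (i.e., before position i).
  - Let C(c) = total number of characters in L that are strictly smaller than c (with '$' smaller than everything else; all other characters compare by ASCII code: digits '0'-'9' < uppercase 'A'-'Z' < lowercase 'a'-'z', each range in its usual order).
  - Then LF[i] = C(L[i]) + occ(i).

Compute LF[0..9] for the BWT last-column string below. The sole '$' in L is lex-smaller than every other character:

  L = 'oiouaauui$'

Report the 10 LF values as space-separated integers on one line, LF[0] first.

Answer: 5 3 6 7 1 2 8 9 4 0

Derivation:
Char counts: '$':1, 'a':2, 'i':2, 'o':2, 'u':3
C (first-col start): C('$')=0, C('a')=1, C('i')=3, C('o')=5, C('u')=7
L[0]='o': occ=0, LF[0]=C('o')+0=5+0=5
L[1]='i': occ=0, LF[1]=C('i')+0=3+0=3
L[2]='o': occ=1, LF[2]=C('o')+1=5+1=6
L[3]='u': occ=0, LF[3]=C('u')+0=7+0=7
L[4]='a': occ=0, LF[4]=C('a')+0=1+0=1
L[5]='a': occ=1, LF[5]=C('a')+1=1+1=2
L[6]='u': occ=1, LF[6]=C('u')+1=7+1=8
L[7]='u': occ=2, LF[7]=C('u')+2=7+2=9
L[8]='i': occ=1, LF[8]=C('i')+1=3+1=4
L[9]='$': occ=0, LF[9]=C('$')+0=0+0=0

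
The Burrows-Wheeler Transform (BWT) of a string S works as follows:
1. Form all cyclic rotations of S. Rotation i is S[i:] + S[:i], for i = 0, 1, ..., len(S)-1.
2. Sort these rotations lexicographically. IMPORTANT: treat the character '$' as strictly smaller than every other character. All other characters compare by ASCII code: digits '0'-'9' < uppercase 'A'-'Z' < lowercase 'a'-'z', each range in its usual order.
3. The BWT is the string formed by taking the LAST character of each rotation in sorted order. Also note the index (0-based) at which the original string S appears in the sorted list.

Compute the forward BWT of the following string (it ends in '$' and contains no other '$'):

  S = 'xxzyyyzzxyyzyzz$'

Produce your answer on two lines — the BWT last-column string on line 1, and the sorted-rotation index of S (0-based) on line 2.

All 16 rotations (rotation i = S[i:]+S[:i]):
  rot[0] = xxzyyyzzxyyzyzz$
  rot[1] = xzyyyzzxyyzyzz$x
  rot[2] = zyyyzzxyyzyzz$xx
  rot[3] = yyyzzxyyzyzz$xxz
  rot[4] = yyzzxyyzyzz$xxzy
  rot[5] = yzzxyyzyzz$xxzyy
  rot[6] = zzxyyzyzz$xxzyyy
  rot[7] = zxyyzyzz$xxzyyyz
  rot[8] = xyyzyzz$xxzyyyzz
  rot[9] = yyzyzz$xxzyyyzzx
  rot[10] = yzyzz$xxzyyyzzxy
  rot[11] = zyzz$xxzyyyzzxyy
  rot[12] = yzz$xxzyyyzzxyyz
  rot[13] = zz$xxzyyyzzxyyzy
  rot[14] = z$xxzyyyzzxyyzyz
  rot[15] = $xxzyyyzzxyyzyzz
Sorted (with $ < everything):
  sorted[0] = $xxzyyyzzxyyzyzz  (last char: 'z')
  sorted[1] = xxzyyyzzxyyzyzz$  (last char: '$')
  sorted[2] = xyyzyzz$xxzyyyzz  (last char: 'z')
  sorted[3] = xzyyyzzxyyzyzz$x  (last char: 'x')
  sorted[4] = yyyzzxyyzyzz$xxz  (last char: 'z')
  sorted[5] = yyzyzz$xxzyyyzzx  (last char: 'x')
  sorted[6] = yyzzxyyzyzz$xxzy  (last char: 'y')
  sorted[7] = yzyzz$xxzyyyzzxy  (last char: 'y')
  sorted[8] = yzz$xxzyyyzzxyyz  (last char: 'z')
  sorted[9] = yzzxyyzyzz$xxzyy  (last char: 'y')
  sorted[10] = z$xxzyyyzzxyyzyz  (last char: 'z')
  sorted[11] = zxyyzyzz$xxzyyyz  (last char: 'z')
  sorted[12] = zyyyzzxyyzyzz$xx  (last char: 'x')
  sorted[13] = zyzz$xxzyyyzzxyy  (last char: 'y')
  sorted[14] = zz$xxzyyyzzxyyzy  (last char: 'y')
  sorted[15] = zzxyyzyzz$xxzyyy  (last char: 'y')
Last column: z$zxzxyyzyzzxyyy
Original string S is at sorted index 1

Answer: z$zxzxyyzyzzxyyy
1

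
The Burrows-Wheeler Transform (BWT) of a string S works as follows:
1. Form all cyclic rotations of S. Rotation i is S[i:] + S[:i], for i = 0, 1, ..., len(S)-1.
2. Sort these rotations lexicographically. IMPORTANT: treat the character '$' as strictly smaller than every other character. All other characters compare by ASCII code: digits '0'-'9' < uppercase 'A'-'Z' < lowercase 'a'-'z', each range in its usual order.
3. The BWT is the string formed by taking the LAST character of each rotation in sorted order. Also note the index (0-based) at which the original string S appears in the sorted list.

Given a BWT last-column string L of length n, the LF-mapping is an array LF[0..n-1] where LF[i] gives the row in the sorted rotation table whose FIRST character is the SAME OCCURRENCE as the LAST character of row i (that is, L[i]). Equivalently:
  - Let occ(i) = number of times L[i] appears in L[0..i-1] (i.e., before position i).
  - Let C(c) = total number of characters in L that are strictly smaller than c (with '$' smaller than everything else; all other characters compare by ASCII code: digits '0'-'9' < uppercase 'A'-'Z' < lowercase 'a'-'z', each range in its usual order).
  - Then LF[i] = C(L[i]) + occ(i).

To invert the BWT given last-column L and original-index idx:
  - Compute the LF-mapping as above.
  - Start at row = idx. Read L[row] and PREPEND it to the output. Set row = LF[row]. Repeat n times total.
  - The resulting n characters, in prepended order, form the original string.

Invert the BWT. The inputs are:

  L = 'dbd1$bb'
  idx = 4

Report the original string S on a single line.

LF mapping: 5 2 6 1 0 3 4
Walk LF starting at row 4, prepending L[row]:
  step 1: row=4, L[4]='$', prepend. Next row=LF[4]=0
  step 2: row=0, L[0]='d', prepend. Next row=LF[0]=5
  step 3: row=5, L[5]='b', prepend. Next row=LF[5]=3
  step 4: row=3, L[3]='1', prepend. Next row=LF[3]=1
  step 5: row=1, L[1]='b', prepend. Next row=LF[1]=2
  step 6: row=2, L[2]='d', prepend. Next row=LF[2]=6
  step 7: row=6, L[6]='b', prepend. Next row=LF[6]=4
Reversed output: bdb1bd$

Answer: bdb1bd$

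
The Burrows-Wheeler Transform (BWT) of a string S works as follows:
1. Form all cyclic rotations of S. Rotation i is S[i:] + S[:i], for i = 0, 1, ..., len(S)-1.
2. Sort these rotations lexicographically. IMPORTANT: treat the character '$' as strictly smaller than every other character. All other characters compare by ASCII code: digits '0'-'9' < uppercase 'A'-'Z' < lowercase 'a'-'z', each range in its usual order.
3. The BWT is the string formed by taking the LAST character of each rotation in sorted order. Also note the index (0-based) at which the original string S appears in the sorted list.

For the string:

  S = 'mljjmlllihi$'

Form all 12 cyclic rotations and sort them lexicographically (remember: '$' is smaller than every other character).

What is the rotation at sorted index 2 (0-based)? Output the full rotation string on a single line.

Answer: i$mljjmlllih

Derivation:
All 12 rotations (rotation i = S[i:]+S[:i]):
  rot[0] = mljjmlllihi$
  rot[1] = ljjmlllihi$m
  rot[2] = jjmlllihi$ml
  rot[3] = jmlllihi$mlj
  rot[4] = mlllihi$mljj
  rot[5] = lllihi$mljjm
  rot[6] = llihi$mljjml
  rot[7] = lihi$mljjmll
  rot[8] = ihi$mljjmlll
  rot[9] = hi$mljjmllli
  rot[10] = i$mljjmlllih
  rot[11] = $mljjmlllihi
Sorted (with $ < everything):
  sorted[0] = $mljjmlllihi
  sorted[1] = hi$mljjmllli
  sorted[2] = i$mljjmlllih
  sorted[3] = ihi$mljjmlll
  sorted[4] = jjmlllihi$ml
  sorted[5] = jmlllihi$mlj
  sorted[6] = lihi$mljjmll
  sorted[7] = ljjmlllihi$m
  sorted[8] = llihi$mljjml
  sorted[9] = lllihi$mljjm
  sorted[10] = mljjmlllihi$
  sorted[11] = mlllihi$mljj
sorted[2] = i$mljjmlllih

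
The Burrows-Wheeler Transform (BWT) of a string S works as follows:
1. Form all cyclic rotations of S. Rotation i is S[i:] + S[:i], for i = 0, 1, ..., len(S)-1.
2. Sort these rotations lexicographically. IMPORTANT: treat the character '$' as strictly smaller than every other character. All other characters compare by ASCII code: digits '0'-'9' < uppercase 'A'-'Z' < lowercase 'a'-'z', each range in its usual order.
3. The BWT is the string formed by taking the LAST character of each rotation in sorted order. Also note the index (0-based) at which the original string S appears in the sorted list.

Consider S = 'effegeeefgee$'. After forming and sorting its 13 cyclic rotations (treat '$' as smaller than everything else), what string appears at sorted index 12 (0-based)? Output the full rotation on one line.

All 13 rotations (rotation i = S[i:]+S[:i]):
  rot[0] = effegeeefgee$
  rot[1] = ffegeeefgee$e
  rot[2] = fegeeefgee$ef
  rot[3] = egeeefgee$eff
  rot[4] = geeefgee$effe
  rot[5] = eeefgee$effeg
  rot[6] = eefgee$effege
  rot[7] = efgee$effegee
  rot[8] = fgee$effegeee
  rot[9] = gee$effegeeef
  rot[10] = ee$effegeeefg
  rot[11] = e$effegeeefge
  rot[12] = $effegeeefgee
Sorted (with $ < everything):
  sorted[0] = $effegeeefgee
  sorted[1] = e$effegeeefge
  sorted[2] = ee$effegeeefg
  sorted[3] = eeefgee$effeg
  sorted[4] = eefgee$effege
  sorted[5] = effegeeefgee$
  sorted[6] = efgee$effegee
  sorted[7] = egeeefgee$eff
  sorted[8] = fegeeefgee$ef
  sorted[9] = ffegeeefgee$e
  sorted[10] = fgee$effegeee
  sorted[11] = gee$effegeeef
  sorted[12] = geeefgee$effe
sorted[12] = geeefgee$effe

Answer: geeefgee$effe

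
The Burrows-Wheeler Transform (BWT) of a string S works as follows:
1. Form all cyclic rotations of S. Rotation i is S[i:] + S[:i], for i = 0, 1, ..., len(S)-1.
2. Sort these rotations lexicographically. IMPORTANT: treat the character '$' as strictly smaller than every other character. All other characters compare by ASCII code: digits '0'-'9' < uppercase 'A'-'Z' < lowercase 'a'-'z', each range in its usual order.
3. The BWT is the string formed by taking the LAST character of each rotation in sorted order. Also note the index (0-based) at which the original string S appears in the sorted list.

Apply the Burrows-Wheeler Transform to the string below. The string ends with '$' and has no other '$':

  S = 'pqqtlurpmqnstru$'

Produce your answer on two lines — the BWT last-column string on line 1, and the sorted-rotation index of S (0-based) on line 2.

Answer: utpqr$mpqutnqsrl
5

Derivation:
All 16 rotations (rotation i = S[i:]+S[:i]):
  rot[0] = pqqtlurpmqnstru$
  rot[1] = qqtlurpmqnstru$p
  rot[2] = qtlurpmqnstru$pq
  rot[3] = tlurpmqnstru$pqq
  rot[4] = lurpmqnstru$pqqt
  rot[5] = urpmqnstru$pqqtl
  rot[6] = rpmqnstru$pqqtlu
  rot[7] = pmqnstru$pqqtlur
  rot[8] = mqnstru$pqqtlurp
  rot[9] = qnstru$pqqtlurpm
  rot[10] = nstru$pqqtlurpmq
  rot[11] = stru$pqqtlurpmqn
  rot[12] = tru$pqqtlurpmqns
  rot[13] = ru$pqqtlurpmqnst
  rot[14] = u$pqqtlurpmqnstr
  rot[15] = $pqqtlurpmqnstru
Sorted (with $ < everything):
  sorted[0] = $pqqtlurpmqnstru  (last char: 'u')
  sorted[1] = lurpmqnstru$pqqt  (last char: 't')
  sorted[2] = mqnstru$pqqtlurp  (last char: 'p')
  sorted[3] = nstru$pqqtlurpmq  (last char: 'q')
  sorted[4] = pmqnstru$pqqtlur  (last char: 'r')
  sorted[5] = pqqtlurpmqnstru$  (last char: '$')
  sorted[6] = qnstru$pqqtlurpm  (last char: 'm')
  sorted[7] = qqtlurpmqnstru$p  (last char: 'p')
  sorted[8] = qtlurpmqnstru$pq  (last char: 'q')
  sorted[9] = rpmqnstru$pqqtlu  (last char: 'u')
  sorted[10] = ru$pqqtlurpmqnst  (last char: 't')
  sorted[11] = stru$pqqtlurpmqn  (last char: 'n')
  sorted[12] = tlurpmqnstru$pqq  (last char: 'q')
  sorted[13] = tru$pqqtlurpmqns  (last char: 's')
  sorted[14] = u$pqqtlurpmqnstr  (last char: 'r')
  sorted[15] = urpmqnstru$pqqtl  (last char: 'l')
Last column: utpqr$mpqutnqsrl
Original string S is at sorted index 5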